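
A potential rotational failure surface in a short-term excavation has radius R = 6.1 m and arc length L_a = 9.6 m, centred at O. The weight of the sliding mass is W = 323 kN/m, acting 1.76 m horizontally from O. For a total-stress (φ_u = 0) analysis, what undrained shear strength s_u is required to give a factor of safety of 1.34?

FS = s_u·L_a·R / (W·d), so s_u = FS·W·d / (L_a·R).
s_u = 1.34·323·1.76 / (9.60·6.1) = 761.8 / 58.56 = 13.01 kPa

s_u = 13.0 kPa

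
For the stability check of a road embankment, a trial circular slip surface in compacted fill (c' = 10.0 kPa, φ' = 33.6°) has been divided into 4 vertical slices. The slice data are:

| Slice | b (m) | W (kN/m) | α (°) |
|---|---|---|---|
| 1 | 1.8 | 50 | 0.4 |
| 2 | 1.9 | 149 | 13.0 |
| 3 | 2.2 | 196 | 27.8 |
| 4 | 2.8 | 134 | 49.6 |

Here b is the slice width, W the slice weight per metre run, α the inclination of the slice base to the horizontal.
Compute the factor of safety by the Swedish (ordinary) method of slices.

Ordinary method of slices: FS = Σ[c'·Δl_i + (W_i cosα_i)·tanφ'] / Σ W_i sinα_i, with Δl_i = b_i / cosα_i.
Slice 1: Δl = 1.8/cos0.4° = 1.800 m; N'_1 = 50·cos0.4° = 50.0; c'Δl = 18.00; W sinα = 0.3
Slice 2: Δl = 1.9/cos13.0° = 1.950 m; N'_2 = 149·cos13.0° = 145.2; c'Δl = 19.50; W sinα = 33.5
Slice 3: Δl = 2.2/cos27.8° = 2.487 m; N'_3 = 196·cos27.8° = 173.4; c'Δl = 24.87; W sinα = 91.4
Slice 4: Δl = 2.8/cos49.6° = 4.320 m; N'_4 = 134·cos49.6° = 86.8; c'Δl = 43.20; W sinα = 102.0
Σc'Δl = 105.6 kN/m; ΣN' = 455.4 kN/m; ΣW sinα = 227.3 kN/m
Resisting = 105.6 + 455.4·tan33.6° = 105.6 + 302.6 = 408.1 kN/m
FS = 408.1 / 227.3 = 1.795

FS = 1.80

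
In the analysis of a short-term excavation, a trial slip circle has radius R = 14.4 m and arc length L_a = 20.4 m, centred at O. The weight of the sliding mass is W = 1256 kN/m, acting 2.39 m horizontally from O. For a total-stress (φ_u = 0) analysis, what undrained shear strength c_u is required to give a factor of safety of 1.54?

c_u = 15.7 kPa

FS = c_u·L_a·R / (W·d), so c_u = FS·W·d / (L_a·R).
c_u = 1.54·1256·2.39 / (20.40·14.4) = 4622.8 / 293.76 = 15.74 kPa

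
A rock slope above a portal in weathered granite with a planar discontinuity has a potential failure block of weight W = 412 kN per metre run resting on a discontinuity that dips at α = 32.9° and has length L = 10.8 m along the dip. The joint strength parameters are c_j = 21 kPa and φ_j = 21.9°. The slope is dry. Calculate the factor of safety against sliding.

FS = 1.63

Resolving the block weight along and normal to the plane and applying the Mohr–Coulomb strength on the joint:
N' = W cosα = 412·cos32.9° = 345.9 kN/m
Driving force T = W sinα = 412·sin32.9° = 223.8 kN/m
Resisting force R = c_j·L + N'·tanφ_j = 21·10.8 + 345.9·tan21.9° = 226.8 + 139.1 = 365.9 kN/m
FS = R / T = 365.9 / 223.8 = 1.635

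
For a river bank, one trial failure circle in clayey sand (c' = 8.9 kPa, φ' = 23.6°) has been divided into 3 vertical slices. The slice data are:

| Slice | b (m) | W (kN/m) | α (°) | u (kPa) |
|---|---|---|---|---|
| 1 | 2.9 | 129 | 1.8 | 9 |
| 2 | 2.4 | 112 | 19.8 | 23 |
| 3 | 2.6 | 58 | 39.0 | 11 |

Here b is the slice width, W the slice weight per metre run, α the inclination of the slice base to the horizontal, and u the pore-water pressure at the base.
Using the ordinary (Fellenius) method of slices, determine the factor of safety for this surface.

Ordinary method of slices: FS = Σ[c'·Δl_i + (W_i cosα_i − u_i·Δl_i)·tanφ'] / Σ W_i sinα_i, with Δl_i = b_i / cosα_i.
Slice 1: Δl = 2.9/cos1.8° = 2.901 m; N'_1 = 129·cos1.8° − 9·2.901 = 102.8; c'Δl = 25.82; W sinα = 4.1
Slice 2: Δl = 2.4/cos19.8° = 2.551 m; N'_2 = 112·cos19.8° − 23·2.551 = 46.7; c'Δl = 22.70; W sinα = 37.9
Slice 3: Δl = 2.6/cos39.0° = 3.346 m; N'_3 = 58·cos39.0° − 11·3.346 = 8.3; c'Δl = 29.78; W sinα = 36.5
Σc'Δl = 78.3 kN/m; ΣN' = 157.8 kN/m; ΣW sinα = 78.5 kN/m
Resisting = 78.3 + 157.8·tan23.6° = 78.3 + 68.9 = 147.2 kN/m
FS = 147.2 / 78.5 = 1.876

FS = 1.88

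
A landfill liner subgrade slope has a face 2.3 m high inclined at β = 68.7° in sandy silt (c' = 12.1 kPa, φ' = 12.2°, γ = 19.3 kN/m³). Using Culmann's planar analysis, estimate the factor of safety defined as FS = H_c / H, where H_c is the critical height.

FS = 2.22

H_c = (4c'/γ) · sinβ cosφ' / [1 − cos(β − φ')]
    = (4·12.1/19.3) · sin68.7°·cos12.2° / [1 − cos56.5°]
    = 2.508 · 0.9106 / 0.4481 = 5.10 m
FS = H_c / H = 5.10 / 2.3 = 2.216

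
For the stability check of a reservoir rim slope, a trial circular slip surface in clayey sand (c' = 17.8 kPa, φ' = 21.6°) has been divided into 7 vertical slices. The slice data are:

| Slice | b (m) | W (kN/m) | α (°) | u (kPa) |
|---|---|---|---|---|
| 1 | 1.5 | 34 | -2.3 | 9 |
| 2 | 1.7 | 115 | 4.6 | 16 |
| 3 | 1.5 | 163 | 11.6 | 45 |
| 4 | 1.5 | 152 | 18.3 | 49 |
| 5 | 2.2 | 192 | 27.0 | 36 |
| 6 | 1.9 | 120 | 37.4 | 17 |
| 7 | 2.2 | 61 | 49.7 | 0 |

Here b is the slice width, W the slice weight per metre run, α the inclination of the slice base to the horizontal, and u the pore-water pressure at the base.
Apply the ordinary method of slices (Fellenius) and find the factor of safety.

Ordinary method of slices: FS = Σ[c'·Δl_i + (W_i cosα_i − u_i·Δl_i)·tanφ'] / Σ W_i sinα_i, with Δl_i = b_i / cosα_i.
Slice 1: Δl = 1.5/cos(-2.3°) = 1.501 m; N'_1 = 34·cos(-2.3°) − 9·1.501 = 20.5; c'Δl = 26.72; W sinα = -1.4
Slice 2: Δl = 1.7/cos4.6° = 1.705 m; N'_2 = 115·cos4.6° − 16·1.705 = 87.3; c'Δl = 30.36; W sinα = 9.2
Slice 3: Δl = 1.5/cos11.6° = 1.531 m; N'_3 = 163·cos11.6° − 45·1.531 = 90.8; c'Δl = 27.26; W sinα = 32.8
Slice 4: Δl = 1.5/cos18.3° = 1.580 m; N'_4 = 152·cos18.3° − 49·1.580 = 66.9; c'Δl = 28.12; W sinα = 47.7
Slice 5: Δl = 2.2/cos27.0° = 2.469 m; N'_5 = 192·cos27.0° − 36·2.469 = 82.2; c'Δl = 43.95; W sinα = 87.2
Slice 6: Δl = 1.9/cos37.4° = 2.392 m; N'_6 = 120·cos37.4° − 17·2.392 = 54.7; c'Δl = 42.57; W sinα = 72.9
Slice 7: Δl = 2.2/cos49.7° = 3.401 m; N'_7 = 61·cos49.7° − 0·3.401 = 39.5; c'Δl = 60.55; W sinα = 46.5
Σc'Δl = 259.5 kN/m; ΣN' = 441.8 kN/m; ΣW sinα = 294.9 kN/m
Resisting = 259.5 + 441.8·tan21.6° = 259.5 + 174.9 = 434.4 kN/m
FS = 434.4 / 294.9 = 1.473

FS = 1.47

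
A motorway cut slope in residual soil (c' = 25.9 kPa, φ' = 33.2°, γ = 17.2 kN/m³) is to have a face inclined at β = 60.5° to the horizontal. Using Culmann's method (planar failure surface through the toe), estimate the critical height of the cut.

Culmann's analysis gives the critical failure plane at α_cr = (β + φ')/2 = (60.5 + 33.2)/2 = 46.9°, and the critical height
H_c = (4c'/γ) · sinβ cosφ' / [1 − cos(β − φ')]
    = (4·25.9/17.2) · sin60.5°·cos33.2° / [1 − cos(27.3°)]
    = 6.023 · 0.8704·0.8368 / [1 − 0.8886]
    = 6.023 · 0.7283 / 0.1114
    = 39.38 m

H_c = 39.38 m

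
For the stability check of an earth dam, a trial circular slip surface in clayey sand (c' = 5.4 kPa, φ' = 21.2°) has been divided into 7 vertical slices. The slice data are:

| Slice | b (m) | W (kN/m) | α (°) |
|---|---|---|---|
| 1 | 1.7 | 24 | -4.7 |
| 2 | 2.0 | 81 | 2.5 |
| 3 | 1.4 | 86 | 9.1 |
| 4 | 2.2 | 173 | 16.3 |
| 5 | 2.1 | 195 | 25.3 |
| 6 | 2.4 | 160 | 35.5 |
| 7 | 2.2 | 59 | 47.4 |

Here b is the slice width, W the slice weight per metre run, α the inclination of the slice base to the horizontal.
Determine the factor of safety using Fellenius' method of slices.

Ordinary method of slices: FS = Σ[c'·Δl_i + (W_i cosα_i)·tanφ'] / Σ W_i sinα_i, with Δl_i = b_i / cosα_i.
Slice 1: Δl = 1.7/cos(-4.7°) = 1.706 m; N'_1 = 24·cos(-4.7°) = 23.9; c'Δl = 9.21; W sinα = -2.0
Slice 2: Δl = 2.0/cos2.5° = 2.002 m; N'_2 = 81·cos2.5° = 80.9; c'Δl = 10.81; W sinα = 3.5
Slice 3: Δl = 1.4/cos9.1° = 1.418 m; N'_3 = 86·cos9.1° = 84.9; c'Δl = 7.66; W sinα = 13.6
Slice 4: Δl = 2.2/cos16.3° = 2.292 m; N'_4 = 173·cos16.3° = 166.0; c'Δl = 12.38; W sinα = 48.6
Slice 5: Δl = 2.1/cos25.3° = 2.323 m; N'_5 = 195·cos25.3° = 176.3; c'Δl = 12.54; W sinα = 83.3
Slice 6: Δl = 2.4/cos35.5° = 2.948 m; N'_6 = 160·cos35.5° = 130.3; c'Δl = 15.92; W sinα = 92.9
Slice 7: Δl = 2.2/cos47.4° = 3.250 m; N'_7 = 59·cos47.4° = 39.9; c'Δl = 17.55; W sinα = 43.4
Σc'Δl = 86.1 kN/m; ΣN' = 702.3 kN/m; ΣW sinα = 283.4 kN/m
Resisting = 86.1 + 702.3·tan21.2° = 86.1 + 272.4 = 358.5 kN/m
FS = 358.5 / 283.4 = 1.265

FS = 1.26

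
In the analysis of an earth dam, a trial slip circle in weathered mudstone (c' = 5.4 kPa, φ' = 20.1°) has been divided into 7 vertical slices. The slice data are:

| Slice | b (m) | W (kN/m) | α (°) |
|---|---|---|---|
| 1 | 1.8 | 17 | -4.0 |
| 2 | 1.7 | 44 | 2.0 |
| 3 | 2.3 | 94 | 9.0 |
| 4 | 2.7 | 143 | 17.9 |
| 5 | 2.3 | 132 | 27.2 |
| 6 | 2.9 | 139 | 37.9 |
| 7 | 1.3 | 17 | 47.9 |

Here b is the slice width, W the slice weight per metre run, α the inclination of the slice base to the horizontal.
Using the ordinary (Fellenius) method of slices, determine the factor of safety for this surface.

FS = 1.31

Ordinary method of slices: FS = Σ[c'·Δl_i + (W_i cosα_i)·tanφ'] / Σ W_i sinα_i, with Δl_i = b_i / cosα_i.
Slice 1: Δl = 1.8/cos(-4.0°) = 1.804 m; N'_1 = 17·cos(-4.0°) = 17.0; c'Δl = 9.74; W sinα = -1.2
Slice 2: Δl = 1.7/cos2.0° = 1.701 m; N'_2 = 44·cos2.0° = 44.0; c'Δl = 9.19; W sinα = 1.5
Slice 3: Δl = 2.3/cos9.0° = 2.329 m; N'_3 = 94·cos9.0° = 92.8; c'Δl = 12.57; W sinα = 14.7
Slice 4: Δl = 2.7/cos17.9° = 2.837 m; N'_4 = 143·cos17.9° = 136.1; c'Δl = 15.32; W sinα = 44.0
Slice 5: Δl = 2.3/cos27.2° = 2.586 m; N'_5 = 132·cos27.2° = 117.4; c'Δl = 13.96; W sinα = 60.3
Slice 6: Δl = 2.9/cos37.9° = 3.675 m; N'_6 = 139·cos37.9° = 109.7; c'Δl = 19.85; W sinα = 85.4
Slice 7: Δl = 1.3/cos47.9° = 1.939 m; N'_7 = 17·cos47.9° = 11.4; c'Δl = 10.47; W sinα = 12.6
Σc'Δl = 91.1 kN/m; ΣN' = 528.3 kN/m; ΣW sinα = 217.3 kN/m
Resisting = 91.1 + 528.3·tan20.1° = 91.1 + 193.3 = 284.5 kN/m
FS = 284.5 / 217.3 = 1.309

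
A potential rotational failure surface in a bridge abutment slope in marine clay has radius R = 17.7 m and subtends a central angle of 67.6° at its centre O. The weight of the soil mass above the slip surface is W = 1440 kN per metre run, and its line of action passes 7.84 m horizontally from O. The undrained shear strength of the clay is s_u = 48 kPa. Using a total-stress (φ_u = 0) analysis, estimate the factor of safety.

FS = 1.57

Taking moments about the centre O, the resisting moment is provided by the undrained shear strength acting along the arc:
Arc length L_a = R·θ = 17.7·(67.6°·π/180) = 17.7·1.1798 = 20.88 m
M_R = s_u·L_a·R = 48·20.88·17.7 = 17742.4 kN·m/m
M_D = W·d = 1440·7.84 = 11289.6 kN·m/m
FS = M_R / M_D = 17742.4 / 11289.6 = 1.572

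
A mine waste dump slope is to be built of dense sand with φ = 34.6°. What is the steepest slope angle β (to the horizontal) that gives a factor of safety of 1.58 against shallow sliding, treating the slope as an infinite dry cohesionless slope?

β = 23.6°

For an infinite dry cohesionless slope FS = tanφ/tanβ, so tanβ = tanφ / FS.
tanβ = tan34.6° / 1.58 = 0.6899 / 1.58 = 0.4366
β = arctan(0.4366) = 23.59°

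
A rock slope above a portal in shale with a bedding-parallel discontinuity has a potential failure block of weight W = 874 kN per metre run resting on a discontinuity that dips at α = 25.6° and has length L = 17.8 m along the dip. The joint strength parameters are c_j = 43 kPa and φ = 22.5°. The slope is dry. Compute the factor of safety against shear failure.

Resolving the block weight along and normal to the plane and applying the Mohr–Coulomb strength on the joint:
N' = W cosα = 874·cos25.6° = 788.2 kN/m
Driving force T = W sinα = 874·sin25.6° = 377.6 kN/m
Resisting force R = c_j·L + N'·tanφ = 43·17.8 + 788.2·tan22.5° = 765.4 + 326.5 = 1091.9 kN/m
FS = R / T = 1091.9 / 377.6 = 2.891

FS = 2.89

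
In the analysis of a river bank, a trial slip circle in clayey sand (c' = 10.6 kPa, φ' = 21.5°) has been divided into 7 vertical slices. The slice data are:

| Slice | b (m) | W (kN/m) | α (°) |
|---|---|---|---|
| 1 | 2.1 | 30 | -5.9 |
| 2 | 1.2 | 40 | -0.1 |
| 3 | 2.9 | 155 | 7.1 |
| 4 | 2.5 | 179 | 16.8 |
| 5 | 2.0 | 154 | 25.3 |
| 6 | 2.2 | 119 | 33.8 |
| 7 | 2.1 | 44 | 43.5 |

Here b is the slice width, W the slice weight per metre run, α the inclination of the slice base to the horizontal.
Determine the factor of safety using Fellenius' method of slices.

FS = 1.90

Ordinary method of slices: FS = Σ[c'·Δl_i + (W_i cosα_i)·tanφ'] / Σ W_i sinα_i, with Δl_i = b_i / cosα_i.
Slice 1: Δl = 2.1/cos(-5.9°) = 2.111 m; N'_1 = 30·cos(-5.9°) = 29.8; c'Δl = 22.38; W sinα = -3.1
Slice 2: Δl = 1.2/cos(-0.1°) = 1.200 m; N'_2 = 40·cos(-0.1°) = 40.0; c'Δl = 12.72; W sinα = -0.1
Slice 3: Δl = 2.9/cos7.1° = 2.922 m; N'_3 = 155·cos7.1° = 153.8; c'Δl = 30.98; W sinα = 19.2
Slice 4: Δl = 2.5/cos16.8° = 2.611 m; N'_4 = 179·cos16.8° = 171.4; c'Δl = 27.68; W sinα = 51.7
Slice 5: Δl = 2.0/cos25.3° = 2.212 m; N'_5 = 154·cos25.3° = 139.2; c'Δl = 23.45; W sinα = 65.8
Slice 6: Δl = 2.2/cos33.8° = 2.647 m; N'_6 = 119·cos33.8° = 98.9; c'Δl = 28.06; W sinα = 66.2
Slice 7: Δl = 2.1/cos43.5° = 2.895 m; N'_7 = 44·cos43.5° = 31.9; c'Δl = 30.69; W sinα = 30.3
Σc'Δl = 176.0 kN/m; ΣN' = 665.0 kN/m; ΣW sinα = 230.0 kN/m
Resisting = 176.0 + 665.0·tan21.5° = 176.0 + 262.0 = 437.9 kN/m
FS = 437.9 / 230.0 = 1.904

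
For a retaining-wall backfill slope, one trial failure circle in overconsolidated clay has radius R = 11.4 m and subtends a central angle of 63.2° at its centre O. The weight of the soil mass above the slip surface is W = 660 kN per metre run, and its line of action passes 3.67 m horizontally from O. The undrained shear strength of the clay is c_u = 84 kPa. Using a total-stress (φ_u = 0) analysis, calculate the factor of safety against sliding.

FS = 4.97

Taking moments about the centre O, the resisting moment is provided by the undrained shear strength acting along the arc:
Arc length L_a = R·θ = 11.4·(63.2°·π/180) = 11.4·1.1030 = 12.57 m
M_R = c_u·L_a·R = 84·12.57·11.4 = 12041.6 kN·m/m
M_D = W·d = 660·3.67 = 2422.2 kN·m/m
FS = M_R / M_D = 12041.6 / 2422.2 = 4.971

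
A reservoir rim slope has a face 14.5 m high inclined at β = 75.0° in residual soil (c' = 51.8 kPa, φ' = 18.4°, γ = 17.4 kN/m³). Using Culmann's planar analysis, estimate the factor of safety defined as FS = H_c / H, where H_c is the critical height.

FS = 1.67

H_c = (4c'/γ) · sinβ cosφ' / [1 − cos(β − φ')]
    = (4·51.8/17.4) · sin75.0°·cos18.4° / [1 − cos56.6°]
    = 11.908 · 0.9165 / 0.4495 = 24.28 m
FS = H_c / H = 24.28 / 14.5 = 1.674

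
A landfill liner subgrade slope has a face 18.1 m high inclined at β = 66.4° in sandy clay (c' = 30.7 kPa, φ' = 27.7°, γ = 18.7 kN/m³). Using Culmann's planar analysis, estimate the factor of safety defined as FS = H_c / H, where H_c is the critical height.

FS = 1.34

H_c = (4c'/γ) · sinβ cosφ' / [1 − cos(β − φ')]
    = (4·30.7/18.7) · sin66.4°·cos27.7° / [1 − cos38.7°]
    = 6.567 · 0.8113 / 0.2196 = 24.27 m
FS = H_c / H = 24.27 / 18.1 = 1.341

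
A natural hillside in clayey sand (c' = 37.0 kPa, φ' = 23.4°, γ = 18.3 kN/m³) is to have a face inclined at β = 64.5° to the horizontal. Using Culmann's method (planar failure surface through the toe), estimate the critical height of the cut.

Culmann's analysis gives the critical failure plane at α_cr = (β + φ')/2 = (64.5 + 23.4)/2 = 44.0°, and the critical height
H_c = (4c'/γ) · sinβ cosφ' / [1 − cos(β − φ')]
    = (4·37.0/18.3) · sin64.5°·cos23.4° / [1 − cos(41.1°)]
    = 8.087 · 0.9026·0.9178 / [1 − 0.7536]
    = 8.087 · 0.8284 / 0.2464
    = 27.18 m

H_c = 27.18 m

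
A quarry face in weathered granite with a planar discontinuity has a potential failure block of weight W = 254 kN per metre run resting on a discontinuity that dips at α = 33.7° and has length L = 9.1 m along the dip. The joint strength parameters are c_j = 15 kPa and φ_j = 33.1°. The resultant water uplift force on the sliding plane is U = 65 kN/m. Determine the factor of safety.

FS = 1.65

Resolving the block weight along and normal to the plane and applying the Mohr–Coulomb strength on the joint:
N' = W cosα − U = 254·cos33.7° − 65 = 146.3 kN/m
Driving force T = W sinα = 254·sin33.7° = 140.9 kN/m
Resisting force R = c_j·L + N'·tanφ_j = 15·9.1 + 146.3·tan33.1° = 136.5 + 95.4 = 231.9 kN/m
FS = R / T = 231.9 / 140.9 = 1.645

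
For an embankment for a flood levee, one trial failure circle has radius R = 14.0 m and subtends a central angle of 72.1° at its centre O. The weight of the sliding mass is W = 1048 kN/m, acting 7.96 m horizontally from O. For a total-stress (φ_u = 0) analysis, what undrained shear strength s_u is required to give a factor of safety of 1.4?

FS = s_u·L_a·R / (W·d), so s_u = FS·W·d / (L_a·R).
Arc length L_a = R·θ = 14.0·(72.1°·π/180) = 14.0·1.2584 = 17.62 m
s_u = 1.4·1048·7.96 / (17.62·14.0) = 11678.9 / 246.64 = 47.35 kPa

s_u = 47.4 kPa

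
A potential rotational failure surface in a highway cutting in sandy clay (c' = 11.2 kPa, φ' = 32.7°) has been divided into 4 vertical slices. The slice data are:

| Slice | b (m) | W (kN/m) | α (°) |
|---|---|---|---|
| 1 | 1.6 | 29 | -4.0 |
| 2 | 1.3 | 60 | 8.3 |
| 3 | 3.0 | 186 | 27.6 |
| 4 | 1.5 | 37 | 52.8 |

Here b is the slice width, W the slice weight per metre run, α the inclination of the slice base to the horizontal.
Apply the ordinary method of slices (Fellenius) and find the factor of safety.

Ordinary method of slices: FS = Σ[c'·Δl_i + (W_i cosα_i)·tanφ'] / Σ W_i sinα_i, with Δl_i = b_i / cosα_i.
Slice 1: Δl = 1.6/cos(-4.0°) = 1.604 m; N'_1 = 29·cos(-4.0°) = 28.9; c'Δl = 17.96; W sinα = -2.0
Slice 2: Δl = 1.3/cos8.3° = 1.314 m; N'_2 = 60·cos8.3° = 59.4; c'Δl = 14.71; W sinα = 8.7
Slice 3: Δl = 3.0/cos27.6° = 3.385 m; N'_3 = 186·cos27.6° = 164.8; c'Δl = 37.91; W sinα = 86.2
Slice 4: Δl = 1.5/cos52.8° = 2.481 m; N'_4 = 37·cos52.8° = 22.4; c'Δl = 27.79; W sinα = 29.5
Σc'Δl = 98.4 kN/m; ΣN' = 275.5 kN/m; ΣW sinα = 122.3 kN/m
Resisting = 98.4 + 275.5·tan32.7° = 98.4 + 176.9 = 275.3 kN/m
FS = 275.3 / 122.3 = 2.251

FS = 2.25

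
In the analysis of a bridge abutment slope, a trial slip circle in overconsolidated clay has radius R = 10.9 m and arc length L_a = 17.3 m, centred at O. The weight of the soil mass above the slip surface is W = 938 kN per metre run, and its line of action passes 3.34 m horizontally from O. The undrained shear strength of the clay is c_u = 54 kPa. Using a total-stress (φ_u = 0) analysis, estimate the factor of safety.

Taking moments about the centre O, the resisting moment is provided by the undrained shear strength acting along the arc:
M_R = c_u·L_a·R = 54·17.30·10.9 = 10182.8 kN·m/m
M_D = W·d = 938·3.34 = 3132.9 kN·m/m
FS = M_R / M_D = 10182.8 / 3132.9 = 3.250

FS = 3.25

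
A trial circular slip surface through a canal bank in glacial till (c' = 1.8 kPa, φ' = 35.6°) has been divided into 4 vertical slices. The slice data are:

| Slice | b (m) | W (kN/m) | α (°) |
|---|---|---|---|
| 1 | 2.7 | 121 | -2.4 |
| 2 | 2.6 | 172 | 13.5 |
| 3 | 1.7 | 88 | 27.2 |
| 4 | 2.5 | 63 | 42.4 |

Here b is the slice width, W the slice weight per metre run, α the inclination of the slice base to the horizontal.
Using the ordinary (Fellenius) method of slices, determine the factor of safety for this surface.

Ordinary method of slices: FS = Σ[c'·Δl_i + (W_i cosα_i)·tanφ'] / Σ W_i sinα_i, with Δl_i = b_i / cosα_i.
Slice 1: Δl = 2.7/cos(-2.4°) = 2.702 m; N'_1 = 121·cos(-2.4°) = 120.9; c'Δl = 4.86; W sinα = -5.1
Slice 2: Δl = 2.6/cos13.5° = 2.674 m; N'_2 = 172·cos13.5° = 167.2; c'Δl = 4.81; W sinα = 40.2
Slice 3: Δl = 1.7/cos27.2° = 1.911 m; N'_3 = 88·cos27.2° = 78.3; c'Δl = 3.44; W sinα = 40.2
Slice 4: Δl = 2.5/cos42.4° = 3.385 m; N'_4 = 63·cos42.4° = 46.5; c'Δl = 6.09; W sinα = 42.5
Σc'Δl = 19.2 kN/m; ΣN' = 412.9 kN/m; ΣW sinα = 117.8 kN/m
Resisting = 19.2 + 412.9·tan35.6° = 19.2 + 295.6 = 314.8 kN/m
FS = 314.8 / 117.8 = 2.673

FS = 2.67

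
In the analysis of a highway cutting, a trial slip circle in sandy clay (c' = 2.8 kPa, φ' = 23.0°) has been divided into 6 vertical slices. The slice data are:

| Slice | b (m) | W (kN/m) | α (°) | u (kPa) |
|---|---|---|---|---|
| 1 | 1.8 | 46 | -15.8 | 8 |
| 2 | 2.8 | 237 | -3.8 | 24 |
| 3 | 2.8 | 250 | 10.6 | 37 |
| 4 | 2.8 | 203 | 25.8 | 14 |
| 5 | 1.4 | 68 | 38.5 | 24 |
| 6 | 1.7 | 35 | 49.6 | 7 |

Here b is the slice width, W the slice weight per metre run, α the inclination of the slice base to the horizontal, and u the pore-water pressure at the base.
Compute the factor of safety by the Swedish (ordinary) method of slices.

Ordinary method of slices: FS = Σ[c'·Δl_i + (W_i cosα_i − u_i·Δl_i)·tanφ'] / Σ W_i sinα_i, with Δl_i = b_i / cosα_i.
Slice 1: Δl = 1.8/cos(-15.8°) = 1.871 m; N'_1 = 46·cos(-15.8°) − 8·1.871 = 29.3; c'Δl = 5.24; W sinα = -12.5
Slice 2: Δl = 2.8/cos(-3.8°) = 2.806 m; N'_2 = 237·cos(-3.8°) − 24·2.806 = 169.1; c'Δl = 7.86; W sinα = -15.7
Slice 3: Δl = 2.8/cos10.6° = 2.849 m; N'_3 = 250·cos10.6° − 37·2.849 = 140.3; c'Δl = 7.98; W sinα = 46.0
Slice 4: Δl = 2.8/cos25.8° = 3.110 m; N'_4 = 203·cos25.8° − 14·3.110 = 139.2; c'Δl = 8.71; W sinα = 88.4
Slice 5: Δl = 1.4/cos38.5° = 1.789 m; N'_5 = 68·cos38.5° − 24·1.789 = 10.3; c'Δl = 5.01; W sinα = 42.3
Slice 6: Δl = 1.7/cos49.6° = 2.623 m; N'_6 = 35·cos49.6° − 7·2.623 = 4.3; c'Δl = 7.34; W sinα = 26.7
Σc'Δl = 42.1 kN/m; ΣN' = 492.6 kN/m; ΣW sinα = 175.1 kN/m
Resisting = 42.1 + 492.6·tan23.0° = 42.1 + 209.1 = 251.2 kN/m
FS = 251.2 / 175.1 = 1.435

FS = 1.43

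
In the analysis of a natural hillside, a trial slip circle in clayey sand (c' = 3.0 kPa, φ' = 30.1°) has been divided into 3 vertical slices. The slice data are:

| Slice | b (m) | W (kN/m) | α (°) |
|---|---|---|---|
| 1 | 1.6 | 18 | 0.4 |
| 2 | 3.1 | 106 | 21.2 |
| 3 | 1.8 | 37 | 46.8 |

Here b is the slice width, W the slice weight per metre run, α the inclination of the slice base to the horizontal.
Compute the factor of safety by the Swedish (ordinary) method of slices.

FS = 1.61

Ordinary method of slices: FS = Σ[c'·Δl_i + (W_i cosα_i)·tanφ'] / Σ W_i sinα_i, with Δl_i = b_i / cosα_i.
Slice 1: Δl = 1.6/cos0.4° = 1.600 m; N'_1 = 18·cos0.4° = 18.0; c'Δl = 4.80; W sinα = 0.1
Slice 2: Δl = 3.1/cos21.2° = 3.325 m; N'_2 = 106·cos21.2° = 98.8; c'Δl = 9.98; W sinα = 38.3
Slice 3: Δl = 1.8/cos46.8° = 2.629 m; N'_3 = 37·cos46.8° = 25.3; c'Δl = 7.89; W sinα = 27.0
Σc'Δl = 22.7 kN/m; ΣN' = 142.2 kN/m; ΣW sinα = 65.4 kN/m
Resisting = 22.7 + 142.2·tan30.1° = 22.7 + 82.4 = 105.1 kN/m
FS = 105.1 / 65.4 = 1.606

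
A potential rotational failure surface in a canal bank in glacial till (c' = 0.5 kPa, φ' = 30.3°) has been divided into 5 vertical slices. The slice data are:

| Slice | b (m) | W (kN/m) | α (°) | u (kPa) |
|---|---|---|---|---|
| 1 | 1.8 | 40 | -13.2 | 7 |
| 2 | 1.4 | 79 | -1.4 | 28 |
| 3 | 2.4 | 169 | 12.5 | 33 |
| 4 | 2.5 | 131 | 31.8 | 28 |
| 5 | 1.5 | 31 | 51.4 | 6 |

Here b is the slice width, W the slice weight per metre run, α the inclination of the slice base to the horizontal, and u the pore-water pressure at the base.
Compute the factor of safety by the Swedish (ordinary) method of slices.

FS = 0.95

Ordinary method of slices: FS = Σ[c'·Δl_i + (W_i cosα_i − u_i·Δl_i)·tanφ'] / Σ W_i sinα_i, with Δl_i = b_i / cosα_i.
Slice 1: Δl = 1.8/cos(-13.2°) = 1.849 m; N'_1 = 40·cos(-13.2°) − 7·1.849 = 26.0; c'Δl = 0.92; W sinα = -9.1
Slice 2: Δl = 1.4/cos(-1.4°) = 1.400 m; N'_2 = 79·cos(-1.4°) − 28·1.400 = 39.8; c'Δl = 0.70; W sinα = -1.9
Slice 3: Δl = 2.4/cos12.5° = 2.458 m; N'_3 = 169·cos12.5° − 33·2.458 = 83.9; c'Δl = 1.23; W sinα = 36.6
Slice 4: Δl = 2.5/cos31.8° = 2.942 m; N'_4 = 131·cos31.8° − 28·2.942 = 29.0; c'Δl = 1.47; W sinα = 69.0
Slice 5: Δl = 1.5/cos51.4° = 2.404 m; N'_5 = 31·cos51.4° − 6·2.404 = 4.9; c'Δl = 1.20; W sinα = 24.2
Σc'Δl = 5.5 kN/m; ΣN' = 183.5 kN/m; ΣW sinα = 118.8 kN/m
Resisting = 5.5 + 183.5·tan30.3° = 5.5 + 107.2 = 112.8 kN/m
FS = 112.8 / 118.8 = 0.949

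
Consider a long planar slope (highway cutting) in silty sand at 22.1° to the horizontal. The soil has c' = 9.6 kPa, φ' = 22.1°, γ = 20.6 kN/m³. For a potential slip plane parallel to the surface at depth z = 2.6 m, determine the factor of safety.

For an infinite slope with a slip plane parallel to the surface (no pore pressure): FS = [c' + γz cos²β tanφ'] / [γz sinβ cosβ].
γz = 20.6·2.6 = 53.56 kN/m²
Numerator = 9.6 + 53.56·cos²22.1°·tan22.1° = 9.6 + 53.56·0.8585·0.4061 = 28.270 kPa
Denominator = 53.56·sin22.1°·cos22.1° = 53.56·0.3762·0.9265 = 18.670 kPa
FS = 28.270 / 18.670 = 1.514

FS = 1.51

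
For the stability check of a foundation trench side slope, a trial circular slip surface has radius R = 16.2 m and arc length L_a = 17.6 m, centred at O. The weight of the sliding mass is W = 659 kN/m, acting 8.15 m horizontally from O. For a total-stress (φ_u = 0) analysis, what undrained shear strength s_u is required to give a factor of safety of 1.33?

s_u = 25.1 kPa

FS = s_u·L_a·R / (W·d), so s_u = FS·W·d / (L_a·R).
s_u = 1.33·659·8.15 / (17.60·16.2) = 7143.2 / 285.12 = 25.05 kPa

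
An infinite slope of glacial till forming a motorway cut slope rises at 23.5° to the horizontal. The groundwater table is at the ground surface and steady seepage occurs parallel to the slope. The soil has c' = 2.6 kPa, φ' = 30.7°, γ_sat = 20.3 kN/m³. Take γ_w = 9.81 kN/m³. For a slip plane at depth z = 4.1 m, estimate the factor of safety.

With seepage parallel to the slope and the water table at the surface, the effective normal stress on the slip plane uses the buoyant unit weight γ' = γ_sat − γ_w while the driving shear stress uses γ_sat:
FS = [c' + γ' z cos²β tanφ'] / [γ_sat z sinβ cosβ]
γ' = 20.3 − 9.81 = 10.49 kN/m³
Numerator = 2.6 + 10.49·4.1·cos²23.5°·tan30.7° = 2.6 + 10.49·4.1·0.8410·0.5938 = 24.076 kPa
Denominator = 20.3·4.1·sin23.5°·cos23.5° = 20.3·4.1·0.3987·0.9171 = 30.435 kPa
FS = 24.076 / 30.435 = 0.791

FS = 0.79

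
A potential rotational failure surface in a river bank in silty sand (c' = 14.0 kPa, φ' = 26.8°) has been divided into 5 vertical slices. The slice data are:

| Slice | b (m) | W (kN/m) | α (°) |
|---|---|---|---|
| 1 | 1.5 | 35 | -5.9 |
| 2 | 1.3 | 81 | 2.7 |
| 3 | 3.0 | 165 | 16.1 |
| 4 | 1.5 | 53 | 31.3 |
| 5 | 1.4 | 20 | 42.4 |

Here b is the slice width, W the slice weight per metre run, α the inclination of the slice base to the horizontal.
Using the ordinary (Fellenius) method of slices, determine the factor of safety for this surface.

Ordinary method of slices: FS = Σ[c'·Δl_i + (W_i cosα_i)·tanφ'] / Σ W_i sinα_i, with Δl_i = b_i / cosα_i.
Slice 1: Δl = 1.5/cos(-5.9°) = 1.508 m; N'_1 = 35·cos(-5.9°) = 34.8; c'Δl = 21.11; W sinα = -3.6
Slice 2: Δl = 1.3/cos2.7° = 1.301 m; N'_2 = 81·cos2.7° = 80.9; c'Δl = 18.22; W sinα = 3.8
Slice 3: Δl = 3.0/cos16.1° = 3.122 m; N'_3 = 165·cos16.1° = 158.5; c'Δl = 43.71; W sinα = 45.8
Slice 4: Δl = 1.5/cos31.3° = 1.755 m; N'_4 = 53·cos31.3° = 45.3; c'Δl = 24.58; W sinα = 27.5
Slice 5: Δl = 1.4/cos42.4° = 1.896 m; N'_5 = 20·cos42.4° = 14.8; c'Δl = 26.54; W sinα = 13.5
Σc'Δl = 134.2 kN/m; ΣN' = 334.3 kN/m; ΣW sinα = 87.0 kN/m
Resisting = 134.2 + 334.3·tan26.8° = 134.2 + 168.9 = 303.0 kN/m
FS = 303.0 / 87.0 = 3.483

FS = 3.48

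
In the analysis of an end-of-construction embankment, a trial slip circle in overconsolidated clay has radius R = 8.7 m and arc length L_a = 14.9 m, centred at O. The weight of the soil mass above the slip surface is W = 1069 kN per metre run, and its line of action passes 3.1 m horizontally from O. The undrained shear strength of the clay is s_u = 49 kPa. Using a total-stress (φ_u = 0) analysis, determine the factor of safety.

FS = 1.92

Taking moments about the centre O, the resisting moment is provided by the undrained shear strength acting along the arc:
M_R = s_u·L_a·R = 49·14.90·8.7 = 6351.9 kN·m/m
M_D = W·d = 1069·3.1 = 3313.9 kN·m/m
FS = M_R / M_D = 6351.9 / 3313.9 = 1.917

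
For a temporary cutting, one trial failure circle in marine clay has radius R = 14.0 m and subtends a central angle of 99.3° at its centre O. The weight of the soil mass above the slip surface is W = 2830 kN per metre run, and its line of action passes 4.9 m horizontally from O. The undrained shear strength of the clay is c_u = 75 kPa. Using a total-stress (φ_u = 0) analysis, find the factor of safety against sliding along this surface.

Taking moments about the centre O, the resisting moment is provided by the undrained shear strength acting along the arc:
Arc length L_a = R·θ = 14.0·(99.3°·π/180) = 14.0·1.7331 = 24.26 m
M_R = c_u·L_a·R = 75·24.26·14.0 = 25476.7 kN·m/m
M_D = W·d = 2830·4.9 = 13867.0 kN·m/m
FS = M_R / M_D = 25476.7 / 13867.0 = 1.837

FS = 1.84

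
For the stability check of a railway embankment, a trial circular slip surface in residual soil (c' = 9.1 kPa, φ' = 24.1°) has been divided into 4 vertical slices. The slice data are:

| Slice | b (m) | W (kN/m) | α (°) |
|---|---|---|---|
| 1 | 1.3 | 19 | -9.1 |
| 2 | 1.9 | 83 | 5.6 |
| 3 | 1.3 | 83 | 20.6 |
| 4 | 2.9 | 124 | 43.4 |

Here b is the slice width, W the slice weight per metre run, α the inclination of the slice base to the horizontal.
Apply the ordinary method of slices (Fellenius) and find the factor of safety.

Ordinary method of slices: FS = Σ[c'·Δl_i + (W_i cosα_i)·tanφ'] / Σ W_i sinα_i, with Δl_i = b_i / cosα_i.
Slice 1: Δl = 1.3/cos(-9.1°) = 1.317 m; N'_1 = 19·cos(-9.1°) = 18.8; c'Δl = 11.98; W sinα = -3.0
Slice 2: Δl = 1.9/cos5.6° = 1.909 m; N'_2 = 83·cos5.6° = 82.6; c'Δl = 17.37; W sinα = 8.1
Slice 3: Δl = 1.3/cos20.6° = 1.389 m; N'_3 = 83·cos20.6° = 77.7; c'Δl = 12.64; W sinα = 29.2
Slice 4: Δl = 2.9/cos43.4° = 3.991 m; N'_4 = 124·cos43.4° = 90.1; c'Δl = 36.32; W sinα = 85.2
Σc'Δl = 78.3 kN/m; ΣN' = 269.2 kN/m; ΣW sinα = 119.5 kN/m
Resisting = 78.3 + 269.2·tan24.1° = 78.3 + 120.4 = 198.7 kN/m
FS = 198.7 / 119.5 = 1.663

FS = 1.66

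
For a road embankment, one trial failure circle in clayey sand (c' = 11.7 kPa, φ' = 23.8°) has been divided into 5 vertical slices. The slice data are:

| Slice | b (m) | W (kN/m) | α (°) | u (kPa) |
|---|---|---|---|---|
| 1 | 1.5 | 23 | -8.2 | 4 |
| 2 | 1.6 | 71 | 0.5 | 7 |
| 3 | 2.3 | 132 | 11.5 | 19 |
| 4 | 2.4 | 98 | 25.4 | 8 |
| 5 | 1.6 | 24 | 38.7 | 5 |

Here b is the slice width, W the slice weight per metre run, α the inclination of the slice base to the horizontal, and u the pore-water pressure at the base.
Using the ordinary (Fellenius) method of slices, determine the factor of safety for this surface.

FS = 2.77

Ordinary method of slices: FS = Σ[c'·Δl_i + (W_i cosα_i − u_i·Δl_i)·tanφ'] / Σ W_i sinα_i, with Δl_i = b_i / cosα_i.
Slice 1: Δl = 1.5/cos(-8.2°) = 1.515 m; N'_1 = 23·cos(-8.2°) − 4·1.515 = 16.7; c'Δl = 17.73; W sinα = -3.3
Slice 2: Δl = 1.6/cos0.5° = 1.600 m; N'_2 = 71·cos0.5° − 7·1.600 = 59.8; c'Δl = 18.72; W sinα = 0.6
Slice 3: Δl = 2.3/cos11.5° = 2.347 m; N'_3 = 132·cos11.5° − 19·2.347 = 84.8; c'Δl = 27.46; W sinα = 26.3
Slice 4: Δl = 2.4/cos25.4° = 2.657 m; N'_4 = 98·cos25.4° − 8·2.657 = 67.3; c'Δl = 31.08; W sinα = 42.0
Slice 5: Δl = 1.6/cos38.7° = 2.050 m; N'_5 = 24·cos38.7° − 5·2.050 = 8.5; c'Δl = 23.99; W sinα = 15.0
Σc'Δl = 119.0 kN/m; ΣN' = 237.0 kN/m; ΣW sinα = 80.7 kN/m
Resisting = 119.0 + 237.0·tan23.8° = 119.0 + 104.5 = 223.5 kN/m
FS = 223.5 / 80.7 = 2.770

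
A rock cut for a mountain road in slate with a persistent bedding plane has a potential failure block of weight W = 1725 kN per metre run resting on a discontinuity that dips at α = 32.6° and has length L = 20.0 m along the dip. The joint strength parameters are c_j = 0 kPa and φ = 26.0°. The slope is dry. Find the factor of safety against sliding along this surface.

Resolving the block weight along and normal to the plane and applying the Mohr–Coulomb strength on the joint:
N' = W cosα = 1725·cos32.6° = 1453.2 kN/m
Driving force T = W sinα = 1725·sin32.6° = 929.4 kN/m
Resisting force R = c_j·L + N'·tanφ = 0·20.0 + 1453.2·tan26.0° = 0.0 + 708.8 = 708.8 kN/m
FS = R / T = 708.8 / 929.4 = 0.763

FS = 0.76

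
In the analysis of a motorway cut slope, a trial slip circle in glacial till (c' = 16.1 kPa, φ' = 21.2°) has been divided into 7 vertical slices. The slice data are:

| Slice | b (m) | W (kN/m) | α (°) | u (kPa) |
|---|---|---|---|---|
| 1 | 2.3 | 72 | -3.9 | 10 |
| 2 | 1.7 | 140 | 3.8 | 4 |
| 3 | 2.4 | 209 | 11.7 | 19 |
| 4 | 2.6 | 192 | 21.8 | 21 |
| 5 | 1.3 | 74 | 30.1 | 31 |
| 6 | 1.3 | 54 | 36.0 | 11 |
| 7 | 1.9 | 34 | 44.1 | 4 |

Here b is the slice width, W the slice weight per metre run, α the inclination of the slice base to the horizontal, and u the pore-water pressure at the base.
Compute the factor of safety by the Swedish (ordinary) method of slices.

FS = 2.10

Ordinary method of slices: FS = Σ[c'·Δl_i + (W_i cosα_i − u_i·Δl_i)·tanφ'] / Σ W_i sinα_i, with Δl_i = b_i / cosα_i.
Slice 1: Δl = 2.3/cos(-3.9°) = 2.305 m; N'_1 = 72·cos(-3.9°) − 10·2.305 = 48.8; c'Δl = 37.12; W sinα = -4.9
Slice 2: Δl = 1.7/cos3.8° = 1.704 m; N'_2 = 140·cos3.8° − 4·1.704 = 132.9; c'Δl = 27.43; W sinα = 9.3
Slice 3: Δl = 2.4/cos11.7° = 2.451 m; N'_3 = 209·cos11.7° − 19·2.451 = 158.1; c'Δl = 39.46; W sinα = 42.4
Slice 4: Δl = 2.6/cos21.8° = 2.800 m; N'_4 = 192·cos21.8° − 21·2.800 = 119.5; c'Δl = 45.08; W sinα = 71.3
Slice 5: Δl = 1.3/cos30.1° = 1.503 m; N'_5 = 74·cos30.1° − 31·1.503 = 17.4; c'Δl = 24.19; W sinα = 37.1
Slice 6: Δl = 1.3/cos36.0° = 1.607 m; N'_6 = 54·cos36.0° − 11·1.607 = 26.0; c'Δl = 25.87; W sinα = 31.7
Slice 7: Δl = 1.9/cos44.1° = 2.646 m; N'_7 = 34·cos44.1° − 4·2.646 = 13.8; c'Δl = 42.60; W sinα = 23.7
Σc'Δl = 241.8 kN/m; ΣN' = 516.5 kN/m; ΣW sinα = 210.6 kN/m
Resisting = 241.8 + 516.5·tan21.2° = 241.8 + 200.3 = 442.1 kN/m
FS = 442.1 / 210.6 = 2.099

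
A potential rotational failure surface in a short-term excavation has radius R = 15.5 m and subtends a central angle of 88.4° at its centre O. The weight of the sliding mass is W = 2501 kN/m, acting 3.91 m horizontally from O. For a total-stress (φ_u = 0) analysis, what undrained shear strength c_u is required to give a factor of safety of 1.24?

FS = c_u·L_a·R / (W·d), so c_u = FS·W·d / (L_a·R).
Arc length L_a = R·θ = 15.5·(88.4°·π/180) = 15.5·1.5429 = 23.91 m
c_u = 1.24·2501·3.91 / (23.91·15.5) = 12125.8 / 370.67 = 32.71 kPa

c_u = 32.7 kPa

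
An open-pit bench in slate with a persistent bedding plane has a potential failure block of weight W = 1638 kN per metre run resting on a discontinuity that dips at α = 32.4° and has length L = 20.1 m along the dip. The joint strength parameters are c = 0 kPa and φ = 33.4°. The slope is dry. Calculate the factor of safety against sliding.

Resolving the block weight along and normal to the plane and applying the Mohr–Coulomb strength on the joint:
N' = W cosα = 1638·cos32.4° = 1383.0 kN/m
Driving force T = W sinα = 1638·sin32.4° = 877.7 kN/m
Resisting force R = c·L + N'·tanφ = 0·20.1 + 1383.0·tan33.4° = 0.0 + 911.9 = 911.9 kN/m
FS = R / T = 911.9 / 877.7 = 1.039

FS = 1.04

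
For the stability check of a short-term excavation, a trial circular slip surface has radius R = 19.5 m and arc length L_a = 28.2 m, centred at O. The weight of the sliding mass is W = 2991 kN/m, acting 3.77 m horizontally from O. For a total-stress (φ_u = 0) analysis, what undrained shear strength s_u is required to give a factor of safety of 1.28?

FS = s_u·L_a·R / (W·d), so s_u = FS·W·d / (L_a·R).
s_u = 1.28·2991·3.77 / (28.20·19.5) = 14433.4 / 549.90 = 26.25 kPa

s_u = 26.2 kPa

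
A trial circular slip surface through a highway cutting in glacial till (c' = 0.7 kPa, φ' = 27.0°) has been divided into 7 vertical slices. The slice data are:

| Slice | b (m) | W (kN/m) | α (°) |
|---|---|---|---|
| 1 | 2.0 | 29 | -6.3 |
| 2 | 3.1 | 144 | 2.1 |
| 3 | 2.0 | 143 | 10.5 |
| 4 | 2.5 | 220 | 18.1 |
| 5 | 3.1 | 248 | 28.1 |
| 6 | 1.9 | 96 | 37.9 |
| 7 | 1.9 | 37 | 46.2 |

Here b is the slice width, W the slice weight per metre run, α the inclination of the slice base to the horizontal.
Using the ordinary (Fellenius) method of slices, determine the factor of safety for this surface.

Ordinary method of slices: FS = Σ[c'·Δl_i + (W_i cosα_i)·tanφ'] / Σ W_i sinα_i, with Δl_i = b_i / cosα_i.
Slice 1: Δl = 2.0/cos(-6.3°) = 2.012 m; N'_1 = 29·cos(-6.3°) = 28.8; c'Δl = 1.41; W sinα = -3.2
Slice 2: Δl = 3.1/cos2.1° = 3.102 m; N'_2 = 144·cos2.1° = 143.9; c'Δl = 2.17; W sinα = 5.3
Slice 3: Δl = 2.0/cos10.5° = 2.034 m; N'_3 = 143·cos10.5° = 140.6; c'Δl = 1.42; W sinα = 26.1
Slice 4: Δl = 2.5/cos18.1° = 2.630 m; N'_4 = 220·cos18.1° = 209.1; c'Δl = 1.84; W sinα = 68.3
Slice 5: Δl = 3.1/cos28.1° = 3.514 m; N'_5 = 248·cos28.1° = 218.8; c'Δl = 2.46; W sinα = 116.8
Slice 6: Δl = 1.9/cos37.9° = 2.408 m; N'_6 = 96·cos37.9° = 75.8; c'Δl = 1.69; W sinα = 59.0
Slice 7: Δl = 1.9/cos46.2° = 2.745 m; N'_7 = 37·cos46.2° = 25.6; c'Δl = 1.92; W sinα = 26.7
Σc'Δl = 12.9 kN/m; ΣN' = 842.6 kN/m; ΣW sinα = 299.0 kN/m
Resisting = 12.9 + 842.6·tan27.0° = 12.9 + 429.3 = 442.2 kN/m
FS = 442.2 / 299.0 = 1.479

FS = 1.48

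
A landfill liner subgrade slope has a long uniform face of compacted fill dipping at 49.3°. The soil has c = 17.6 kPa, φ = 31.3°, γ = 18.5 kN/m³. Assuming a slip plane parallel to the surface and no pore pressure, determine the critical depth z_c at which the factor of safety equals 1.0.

Setting FS = 1.00 in FS = [c + γz cos²β tanφ] / [γz sinβ cosβ] and solving for z:
z = c / [γ cosβ (FS·sinβ − cosβ·tanφ)]
  = 17.6 / [18.5·cos49.3°·(1.00·sin49.3° − cos49.3°·tan31.3°)]
  = 17.6 / [18.5·0.6521·(1.00·0.7581 − 0.6521·0.6080)]
  = 17.6 / 4.3629 = 4.034 m

z_c = 4.03 m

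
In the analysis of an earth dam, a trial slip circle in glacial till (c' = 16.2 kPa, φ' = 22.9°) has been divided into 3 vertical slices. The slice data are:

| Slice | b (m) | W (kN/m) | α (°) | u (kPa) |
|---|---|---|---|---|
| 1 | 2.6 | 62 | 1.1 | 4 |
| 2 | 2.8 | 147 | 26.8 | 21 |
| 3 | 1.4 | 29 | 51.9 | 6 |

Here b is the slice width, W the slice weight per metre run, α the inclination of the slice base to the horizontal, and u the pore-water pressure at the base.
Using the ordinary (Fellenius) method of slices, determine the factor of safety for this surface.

FS = 2.00

Ordinary method of slices: FS = Σ[c'·Δl_i + (W_i cosα_i − u_i·Δl_i)·tanφ'] / Σ W_i sinα_i, with Δl_i = b_i / cosα_i.
Slice 1: Δl = 2.6/cos1.1° = 2.600 m; N'_1 = 62·cos1.1° − 4·2.600 = 51.6; c'Δl = 42.13; W sinα = 1.2
Slice 2: Δl = 2.8/cos26.8° = 3.137 m; N'_2 = 147·cos26.8° − 21·3.137 = 65.3; c'Δl = 50.82; W sinα = 66.3
Slice 3: Δl = 1.4/cos51.9° = 2.269 m; N'_3 = 29·cos51.9° − 6·2.269 = 4.3; c'Δl = 36.76; W sinα = 22.8
Σc'Δl = 129.7 kN/m; ΣN' = 121.2 kN/m; ΣW sinα = 90.3 kN/m
Resisting = 129.7 + 121.2·tan22.9° = 129.7 + 51.2 = 180.9 kN/m
FS = 180.9 / 90.3 = 2.004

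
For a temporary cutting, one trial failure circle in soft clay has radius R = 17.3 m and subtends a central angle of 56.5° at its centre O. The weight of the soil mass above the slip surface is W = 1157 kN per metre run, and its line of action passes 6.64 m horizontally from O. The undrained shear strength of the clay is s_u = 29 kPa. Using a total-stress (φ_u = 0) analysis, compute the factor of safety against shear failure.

Taking moments about the centre O, the resisting moment is provided by the undrained shear strength acting along the arc:
Arc length L_a = R·θ = 17.3·(56.5°·π/180) = 17.3·0.9861 = 17.06 m
M_R = s_u·L_a·R = 29·17.06·17.3 = 8558.9 kN·m/m
M_D = W·d = 1157·6.64 = 7682.5 kN·m/m
FS = M_R / M_D = 8558.9 / 7682.5 = 1.114

FS = 1.11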